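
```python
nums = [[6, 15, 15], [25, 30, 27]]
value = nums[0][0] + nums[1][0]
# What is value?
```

Answer: 31

Derivation:
Trace (tracking value):
nums = [[6, 15, 15], [25, 30, 27]]  # -> nums = [[6, 15, 15], [25, 30, 27]]
value = nums[0][0] + nums[1][0]  # -> value = 31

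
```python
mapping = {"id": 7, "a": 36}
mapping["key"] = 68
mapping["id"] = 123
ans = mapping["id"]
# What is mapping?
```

Trace (tracking mapping):
mapping = {'id': 7, 'a': 36}  # -> mapping = {'id': 7, 'a': 36}
mapping['key'] = 68  # -> mapping = {'id': 7, 'a': 36, 'key': 68}
mapping['id'] = 123  # -> mapping = {'id': 123, 'a': 36, 'key': 68}
ans = mapping['id']  # -> ans = 123

Answer: {'id': 123, 'a': 36, 'key': 68}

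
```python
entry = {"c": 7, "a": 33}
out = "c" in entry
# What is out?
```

Answer: True

Derivation:
Trace (tracking out):
entry = {'c': 7, 'a': 33}  # -> entry = {'c': 7, 'a': 33}
out = 'c' in entry  # -> out = True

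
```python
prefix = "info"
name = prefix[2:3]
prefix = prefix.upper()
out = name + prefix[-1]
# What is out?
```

Trace (tracking out):
prefix = 'info'  # -> prefix = 'info'
name = prefix[2:3]  # -> name = 'f'
prefix = prefix.upper()  # -> prefix = 'INFO'
out = name + prefix[-1]  # -> out = 'fO'

Answer: 'fO'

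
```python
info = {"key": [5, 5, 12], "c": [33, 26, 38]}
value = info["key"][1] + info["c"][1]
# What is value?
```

Trace (tracking value):
info = {'key': [5, 5, 12], 'c': [33, 26, 38]}  # -> info = {'key': [5, 5, 12], 'c': [33, 26, 38]}
value = info['key'][1] + info['c'][1]  # -> value = 31

Answer: 31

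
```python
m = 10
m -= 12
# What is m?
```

Answer: -2

Derivation:
Trace (tracking m):
m = 10  # -> m = 10
m -= 12  # -> m = -2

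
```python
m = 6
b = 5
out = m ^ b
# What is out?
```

Trace (tracking out):
m = 6  # -> m = 6
b = 5  # -> b = 5
out = m ^ b  # -> out = 3

Answer: 3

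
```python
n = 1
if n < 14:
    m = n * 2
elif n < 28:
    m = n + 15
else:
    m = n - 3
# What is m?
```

Answer: 2

Derivation:
Trace (tracking m):
n = 1  # -> n = 1
if n < 14:  # condition is True
    m = n * 2  # -> m = 2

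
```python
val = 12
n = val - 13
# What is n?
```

Answer: -1

Derivation:
Trace (tracking n):
val = 12  # -> val = 12
n = val - 13  # -> n = -1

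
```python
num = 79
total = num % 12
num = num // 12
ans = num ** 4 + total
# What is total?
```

Trace (tracking total):
num = 79  # -> num = 79
total = num % 12  # -> total = 7
num = num // 12  # -> num = 6
ans = num ** 4 + total  # -> ans = 1303

Answer: 7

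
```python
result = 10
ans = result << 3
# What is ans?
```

Trace (tracking ans):
result = 10  # -> result = 10
ans = result << 3  # -> ans = 80

Answer: 80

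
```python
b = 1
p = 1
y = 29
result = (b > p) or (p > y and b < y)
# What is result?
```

Answer: False

Derivation:
Trace (tracking result):
b = 1  # -> b = 1
p = 1  # -> p = 1
y = 29  # -> y = 29
result = b > p or (p > y and b < y)  # -> result = False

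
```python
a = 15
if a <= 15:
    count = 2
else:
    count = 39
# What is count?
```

Answer: 2

Derivation:
Trace (tracking count):
a = 15  # -> a = 15
if a <= 15:  # condition is True
    count = 2  # -> count = 2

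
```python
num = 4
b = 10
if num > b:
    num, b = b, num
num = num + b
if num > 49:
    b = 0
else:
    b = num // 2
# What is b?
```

Answer: 7

Derivation:
Trace (tracking b):
num = 4  # -> num = 4
b = 10  # -> b = 10
if num > b:  # condition is False
num = num + b  # -> num = 14
if num > 49:  # condition is False
else:
    b = num // 2  # -> b = 7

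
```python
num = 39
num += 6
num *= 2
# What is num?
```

Answer: 90

Derivation:
Trace (tracking num):
num = 39  # -> num = 39
num += 6  # -> num = 45
num *= 2  # -> num = 90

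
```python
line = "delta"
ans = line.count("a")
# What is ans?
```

Answer: 1

Derivation:
Trace (tracking ans):
line = 'delta'  # -> line = 'delta'
ans = line.count('a')  # -> ans = 1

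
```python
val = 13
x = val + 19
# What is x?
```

Answer: 32

Derivation:
Trace (tracking x):
val = 13  # -> val = 13
x = val + 19  # -> x = 32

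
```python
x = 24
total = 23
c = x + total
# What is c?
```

Answer: 47

Derivation:
Trace (tracking c):
x = 24  # -> x = 24
total = 23  # -> total = 23
c = x + total  # -> c = 47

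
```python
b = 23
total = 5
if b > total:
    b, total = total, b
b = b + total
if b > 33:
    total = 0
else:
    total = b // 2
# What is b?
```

Trace (tracking b):
b = 23  # -> b = 23
total = 5  # -> total = 5
if b > total:  # condition is True
    b, total = (total, b)  # -> b = 5, total = 23
b = b + total  # -> b = 28
if b > 33:  # condition is False
else:
    total = b // 2  # -> total = 14

Answer: 28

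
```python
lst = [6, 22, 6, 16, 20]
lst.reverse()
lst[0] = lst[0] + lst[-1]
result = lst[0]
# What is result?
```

Trace (tracking result):
lst = [6, 22, 6, 16, 20]  # -> lst = [6, 22, 6, 16, 20]
lst.reverse()  # -> lst = [20, 16, 6, 22, 6]
lst[0] = lst[0] + lst[-1]  # -> lst = [26, 16, 6, 22, 6]
result = lst[0]  # -> result = 26

Answer: 26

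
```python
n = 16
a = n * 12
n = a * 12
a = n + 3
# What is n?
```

Trace (tracking n):
n = 16  # -> n = 16
a = n * 12  # -> a = 192
n = a * 12  # -> n = 2304
a = n + 3  # -> a = 2307

Answer: 2304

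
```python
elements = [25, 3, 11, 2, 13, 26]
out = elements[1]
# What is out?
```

Answer: 3

Derivation:
Trace (tracking out):
elements = [25, 3, 11, 2, 13, 26]  # -> elements = [25, 3, 11, 2, 13, 26]
out = elements[1]  # -> out = 3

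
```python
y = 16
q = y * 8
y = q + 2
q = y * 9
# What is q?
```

Answer: 1170

Derivation:
Trace (tracking q):
y = 16  # -> y = 16
q = y * 8  # -> q = 128
y = q + 2  # -> y = 130
q = y * 9  # -> q = 1170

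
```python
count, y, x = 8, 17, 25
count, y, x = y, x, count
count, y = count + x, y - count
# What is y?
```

Answer: 8

Derivation:
Trace (tracking y):
count, y, x = (8, 17, 25)  # -> count = 8, y = 17, x = 25
count, y, x = (y, x, count)  # -> count = 17, y = 25, x = 8
count, y = (count + x, y - count)  # -> count = 25, y = 8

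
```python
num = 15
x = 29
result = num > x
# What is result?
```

Trace (tracking result):
num = 15  # -> num = 15
x = 29  # -> x = 29
result = num > x  # -> result = False

Answer: False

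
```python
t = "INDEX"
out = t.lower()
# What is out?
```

Trace (tracking out):
t = 'INDEX'  # -> t = 'INDEX'
out = t.lower()  # -> out = 'index'

Answer: 'index'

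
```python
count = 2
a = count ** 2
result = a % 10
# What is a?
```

Answer: 4

Derivation:
Trace (tracking a):
count = 2  # -> count = 2
a = count ** 2  # -> a = 4
result = a % 10  # -> result = 4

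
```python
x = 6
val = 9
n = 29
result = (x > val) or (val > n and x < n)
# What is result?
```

Trace (tracking result):
x = 6  # -> x = 6
val = 9  # -> val = 9
n = 29  # -> n = 29
result = x > val or (val > n and x < n)  # -> result = False

Answer: False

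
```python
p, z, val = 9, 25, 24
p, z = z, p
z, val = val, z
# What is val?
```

Trace (tracking val):
p, z, val = (9, 25, 24)  # -> p = 9, z = 25, val = 24
p, z = (z, p)  # -> p = 25, z = 9
z, val = (val, z)  # -> z = 24, val = 9

Answer: 9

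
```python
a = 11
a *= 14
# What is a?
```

Trace (tracking a):
a = 11  # -> a = 11
a *= 14  # -> a = 154

Answer: 154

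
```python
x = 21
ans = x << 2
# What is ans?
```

Trace (tracking ans):
x = 21  # -> x = 21
ans = x << 2  # -> ans = 84

Answer: 84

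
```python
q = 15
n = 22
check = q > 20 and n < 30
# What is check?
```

Answer: False

Derivation:
Trace (tracking check):
q = 15  # -> q = 15
n = 22  # -> n = 22
check = q > 20 and n < 30  # -> check = False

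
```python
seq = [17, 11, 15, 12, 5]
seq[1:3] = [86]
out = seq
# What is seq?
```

Answer: [17, 86, 12, 5]

Derivation:
Trace (tracking seq):
seq = [17, 11, 15, 12, 5]  # -> seq = [17, 11, 15, 12, 5]
seq[1:3] = [86]  # -> seq = [17, 86, 12, 5]
out = seq  # -> out = [17, 86, 12, 5]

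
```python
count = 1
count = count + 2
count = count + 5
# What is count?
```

Trace (tracking count):
count = 1  # -> count = 1
count = count + 2  # -> count = 3
count = count + 5  # -> count = 8

Answer: 8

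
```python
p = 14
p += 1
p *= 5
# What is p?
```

Trace (tracking p):
p = 14  # -> p = 14
p += 1  # -> p = 15
p *= 5  # -> p = 75

Answer: 75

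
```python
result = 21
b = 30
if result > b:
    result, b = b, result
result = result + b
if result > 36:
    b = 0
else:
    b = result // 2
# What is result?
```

Trace (tracking result):
result = 21  # -> result = 21
b = 30  # -> b = 30
if result > b:  # condition is False
result = result + b  # -> result = 51
if result > 36:  # condition is True
    b = 0  # -> b = 0

Answer: 51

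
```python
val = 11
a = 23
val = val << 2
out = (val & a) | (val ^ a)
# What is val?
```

Trace (tracking val):
val = 11  # -> val = 11
a = 23  # -> a = 23
val = val << 2  # -> val = 44
out = val & a | val ^ a  # -> out = 63

Answer: 44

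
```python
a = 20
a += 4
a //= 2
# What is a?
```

Answer: 12

Derivation:
Trace (tracking a):
a = 20  # -> a = 20
a += 4  # -> a = 24
a //= 2  # -> a = 12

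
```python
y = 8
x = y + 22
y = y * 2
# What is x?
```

Trace (tracking x):
y = 8  # -> y = 8
x = y + 22  # -> x = 30
y = y * 2  # -> y = 16

Answer: 30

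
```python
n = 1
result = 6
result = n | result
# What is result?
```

Trace (tracking result):
n = 1  # -> n = 1
result = 6  # -> result = 6
result = n | result  # -> result = 7

Answer: 7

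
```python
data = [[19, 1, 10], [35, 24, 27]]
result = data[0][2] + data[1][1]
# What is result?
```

Answer: 34

Derivation:
Trace (tracking result):
data = [[19, 1, 10], [35, 24, 27]]  # -> data = [[19, 1, 10], [35, 24, 27]]
result = data[0][2] + data[1][1]  # -> result = 34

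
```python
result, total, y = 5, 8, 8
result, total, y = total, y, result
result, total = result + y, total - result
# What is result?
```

Answer: 13

Derivation:
Trace (tracking result):
result, total, y = (5, 8, 8)  # -> result = 5, total = 8, y = 8
result, total, y = (total, y, result)  # -> result = 8, total = 8, y = 5
result, total = (result + y, total - result)  # -> result = 13, total = 0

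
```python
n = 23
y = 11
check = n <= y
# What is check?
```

Answer: False

Derivation:
Trace (tracking check):
n = 23  # -> n = 23
y = 11  # -> y = 11
check = n <= y  # -> check = False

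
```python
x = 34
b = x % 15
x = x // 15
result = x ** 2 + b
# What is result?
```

Answer: 8

Derivation:
Trace (tracking result):
x = 34  # -> x = 34
b = x % 15  # -> b = 4
x = x // 15  # -> x = 2
result = x ** 2 + b  # -> result = 8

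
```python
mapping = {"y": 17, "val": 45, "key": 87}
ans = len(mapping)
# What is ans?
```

Trace (tracking ans):
mapping = {'y': 17, 'val': 45, 'key': 87}  # -> mapping = {'y': 17, 'val': 45, 'key': 87}
ans = len(mapping)  # -> ans = 3

Answer: 3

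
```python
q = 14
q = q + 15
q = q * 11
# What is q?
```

Trace (tracking q):
q = 14  # -> q = 14
q = q + 15  # -> q = 29
q = q * 11  # -> q = 319

Answer: 319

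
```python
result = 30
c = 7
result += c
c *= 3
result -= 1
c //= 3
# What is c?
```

Answer: 7

Derivation:
Trace (tracking c):
result = 30  # -> result = 30
c = 7  # -> c = 7
result += c  # -> result = 37
c *= 3  # -> c = 21
result -= 1  # -> result = 36
c //= 3  # -> c = 7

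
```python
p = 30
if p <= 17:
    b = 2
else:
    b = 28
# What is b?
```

Answer: 28

Derivation:
Trace (tracking b):
p = 30  # -> p = 30
if p <= 17:  # condition is False
else:
    b = 28  # -> b = 28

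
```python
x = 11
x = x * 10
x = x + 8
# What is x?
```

Trace (tracking x):
x = 11  # -> x = 11
x = x * 10  # -> x = 110
x = x + 8  # -> x = 118

Answer: 118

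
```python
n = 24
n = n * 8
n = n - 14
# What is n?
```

Trace (tracking n):
n = 24  # -> n = 24
n = n * 8  # -> n = 192
n = n - 14  # -> n = 178

Answer: 178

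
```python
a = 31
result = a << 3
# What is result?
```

Trace (tracking result):
a = 31  # -> a = 31
result = a << 3  # -> result = 248

Answer: 248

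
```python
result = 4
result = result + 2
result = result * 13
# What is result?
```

Answer: 78

Derivation:
Trace (tracking result):
result = 4  # -> result = 4
result = result + 2  # -> result = 6
result = result * 13  # -> result = 78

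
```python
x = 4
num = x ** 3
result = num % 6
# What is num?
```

Answer: 64

Derivation:
Trace (tracking num):
x = 4  # -> x = 4
num = x ** 3  # -> num = 64
result = num % 6  # -> result = 4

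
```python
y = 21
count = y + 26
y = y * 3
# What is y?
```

Answer: 63

Derivation:
Trace (tracking y):
y = 21  # -> y = 21
count = y + 26  # -> count = 47
y = y * 3  # -> y = 63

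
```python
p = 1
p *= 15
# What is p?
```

Trace (tracking p):
p = 1  # -> p = 1
p *= 15  # -> p = 15

Answer: 15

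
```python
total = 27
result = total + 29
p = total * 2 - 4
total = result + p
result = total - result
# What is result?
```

Trace (tracking result):
total = 27  # -> total = 27
result = total + 29  # -> result = 56
p = total * 2 - 4  # -> p = 50
total = result + p  # -> total = 106
result = total - result  # -> result = 50

Answer: 50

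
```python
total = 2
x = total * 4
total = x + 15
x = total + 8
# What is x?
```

Answer: 31

Derivation:
Trace (tracking x):
total = 2  # -> total = 2
x = total * 4  # -> x = 8
total = x + 15  # -> total = 23
x = total + 8  # -> x = 31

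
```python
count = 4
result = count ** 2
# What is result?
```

Answer: 16

Derivation:
Trace (tracking result):
count = 4  # -> count = 4
result = count ** 2  # -> result = 16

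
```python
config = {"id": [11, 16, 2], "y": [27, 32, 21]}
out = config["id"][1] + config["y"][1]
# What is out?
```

Trace (tracking out):
config = {'id': [11, 16, 2], 'y': [27, 32, 21]}  # -> config = {'id': [11, 16, 2], 'y': [27, 32, 21]}
out = config['id'][1] + config['y'][1]  # -> out = 48

Answer: 48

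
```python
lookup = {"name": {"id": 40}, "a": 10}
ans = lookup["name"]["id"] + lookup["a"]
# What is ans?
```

Trace (tracking ans):
lookup = {'name': {'id': 40}, 'a': 10}  # -> lookup = {'name': {'id': 40}, 'a': 10}
ans = lookup['name']['id'] + lookup['a']  # -> ans = 50

Answer: 50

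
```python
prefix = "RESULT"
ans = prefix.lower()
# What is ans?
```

Trace (tracking ans):
prefix = 'RESULT'  # -> prefix = 'RESULT'
ans = prefix.lower()  # -> ans = 'result'

Answer: 'result'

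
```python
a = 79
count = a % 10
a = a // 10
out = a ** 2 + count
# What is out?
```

Trace (tracking out):
a = 79  # -> a = 79
count = a % 10  # -> count = 9
a = a // 10  # -> a = 7
out = a ** 2 + count  # -> out = 58

Answer: 58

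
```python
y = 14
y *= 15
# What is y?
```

Trace (tracking y):
y = 14  # -> y = 14
y *= 15  # -> y = 210

Answer: 210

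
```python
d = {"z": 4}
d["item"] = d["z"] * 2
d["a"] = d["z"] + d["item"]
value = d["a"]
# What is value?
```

Trace (tracking value):
d = {'z': 4}  # -> d = {'z': 4}
d['item'] = d['z'] * 2  # -> d = {'z': 4, 'item': 8}
d['a'] = d['z'] + d['item']  # -> d = {'z': 4, 'item': 8, 'a': 12}
value = d['a']  # -> value = 12

Answer: 12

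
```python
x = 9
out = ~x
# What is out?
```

Answer: -10

Derivation:
Trace (tracking out):
x = 9  # -> x = 9
out = ~x  # -> out = -10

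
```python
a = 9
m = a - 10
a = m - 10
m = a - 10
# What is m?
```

Trace (tracking m):
a = 9  # -> a = 9
m = a - 10  # -> m = -1
a = m - 10  # -> a = -11
m = a - 10  # -> m = -21

Answer: -21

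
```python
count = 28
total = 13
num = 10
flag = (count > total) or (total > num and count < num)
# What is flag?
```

Answer: True

Derivation:
Trace (tracking flag):
count = 28  # -> count = 28
total = 13  # -> total = 13
num = 10  # -> num = 10
flag = count > total or (total > num and count < num)  # -> flag = True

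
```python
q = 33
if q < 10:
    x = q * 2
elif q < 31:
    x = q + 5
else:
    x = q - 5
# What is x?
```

Answer: 28

Derivation:
Trace (tracking x):
q = 33  # -> q = 33
if q < 10:  # condition is False
elif q < 31:  # condition is False
else:
    x = q - 5  # -> x = 28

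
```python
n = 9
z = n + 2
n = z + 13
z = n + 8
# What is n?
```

Trace (tracking n):
n = 9  # -> n = 9
z = n + 2  # -> z = 11
n = z + 13  # -> n = 24
z = n + 8  # -> z = 32

Answer: 24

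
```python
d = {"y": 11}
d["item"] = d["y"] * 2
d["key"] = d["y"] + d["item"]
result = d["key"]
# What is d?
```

Answer: {'y': 11, 'item': 22, 'key': 33}

Derivation:
Trace (tracking d):
d = {'y': 11}  # -> d = {'y': 11}
d['item'] = d['y'] * 2  # -> d = {'y': 11, 'item': 22}
d['key'] = d['y'] + d['item']  # -> d = {'y': 11, 'item': 22, 'key': 33}
result = d['key']  # -> result = 33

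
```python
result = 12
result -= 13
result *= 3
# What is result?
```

Answer: -3

Derivation:
Trace (tracking result):
result = 12  # -> result = 12
result -= 13  # -> result = -1
result *= 3  # -> result = -3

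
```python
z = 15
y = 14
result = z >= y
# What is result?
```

Answer: True

Derivation:
Trace (tracking result):
z = 15  # -> z = 15
y = 14  # -> y = 14
result = z >= y  # -> result = True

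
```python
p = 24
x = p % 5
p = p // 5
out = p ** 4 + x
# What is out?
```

Trace (tracking out):
p = 24  # -> p = 24
x = p % 5  # -> x = 4
p = p // 5  # -> p = 4
out = p ** 4 + x  # -> out = 260

Answer: 260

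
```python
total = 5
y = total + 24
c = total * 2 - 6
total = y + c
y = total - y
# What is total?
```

Answer: 33

Derivation:
Trace (tracking total):
total = 5  # -> total = 5
y = total + 24  # -> y = 29
c = total * 2 - 6  # -> c = 4
total = y + c  # -> total = 33
y = total - y  # -> y = 4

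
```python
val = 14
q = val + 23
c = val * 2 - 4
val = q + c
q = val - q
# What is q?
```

Answer: 24

Derivation:
Trace (tracking q):
val = 14  # -> val = 14
q = val + 23  # -> q = 37
c = val * 2 - 4  # -> c = 24
val = q + c  # -> val = 61
q = val - q  # -> q = 24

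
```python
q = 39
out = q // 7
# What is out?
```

Trace (tracking out):
q = 39  # -> q = 39
out = q // 7  # -> out = 5

Answer: 5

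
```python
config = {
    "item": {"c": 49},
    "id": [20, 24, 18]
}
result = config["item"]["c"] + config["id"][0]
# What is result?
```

Answer: 69

Derivation:
Trace (tracking result):
config = {'item': {'c': 49}, 'id': [20, 24, 18]}  # -> config = {'item': {'c': 49}, 'id': [20, 24, 18]}
result = config['item']['c'] + config['id'][0]  # -> result = 69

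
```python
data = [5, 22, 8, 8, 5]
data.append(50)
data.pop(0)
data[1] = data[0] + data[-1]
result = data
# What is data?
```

Answer: [22, 72, 8, 5, 50]

Derivation:
Trace (tracking data):
data = [5, 22, 8, 8, 5]  # -> data = [5, 22, 8, 8, 5]
data.append(50)  # -> data = [5, 22, 8, 8, 5, 50]
data.pop(0)  # -> data = [22, 8, 8, 5, 50]
data[1] = data[0] + data[-1]  # -> data = [22, 72, 8, 5, 50]
result = data  # -> result = [22, 72, 8, 5, 50]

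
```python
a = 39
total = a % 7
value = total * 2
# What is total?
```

Trace (tracking total):
a = 39  # -> a = 39
total = a % 7  # -> total = 4
value = total * 2  # -> value = 8

Answer: 4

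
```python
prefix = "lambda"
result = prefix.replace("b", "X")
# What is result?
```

Trace (tracking result):
prefix = 'lambda'  # -> prefix = 'lambda'
result = prefix.replace('b', 'X')  # -> result = 'lamXda'

Answer: 'lamXda'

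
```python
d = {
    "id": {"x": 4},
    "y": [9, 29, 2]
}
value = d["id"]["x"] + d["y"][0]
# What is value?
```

Trace (tracking value):
d = {'id': {'x': 4}, 'y': [9, 29, 2]}  # -> d = {'id': {'x': 4}, 'y': [9, 29, 2]}
value = d['id']['x'] + d['y'][0]  # -> value = 13

Answer: 13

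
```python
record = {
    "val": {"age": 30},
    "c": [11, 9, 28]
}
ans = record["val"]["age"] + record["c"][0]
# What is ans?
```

Answer: 41

Derivation:
Trace (tracking ans):
record = {'val': {'age': 30}, 'c': [11, 9, 28]}  # -> record = {'val': {'age': 30}, 'c': [11, 9, 28]}
ans = record['val']['age'] + record['c'][0]  # -> ans = 41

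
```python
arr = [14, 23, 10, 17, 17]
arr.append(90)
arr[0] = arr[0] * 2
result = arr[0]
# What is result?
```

Answer: 28

Derivation:
Trace (tracking result):
arr = [14, 23, 10, 17, 17]  # -> arr = [14, 23, 10, 17, 17]
arr.append(90)  # -> arr = [14, 23, 10, 17, 17, 90]
arr[0] = arr[0] * 2  # -> arr = [28, 23, 10, 17, 17, 90]
result = arr[0]  # -> result = 28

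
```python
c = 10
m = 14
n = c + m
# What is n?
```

Answer: 24

Derivation:
Trace (tracking n):
c = 10  # -> c = 10
m = 14  # -> m = 14
n = c + m  # -> n = 24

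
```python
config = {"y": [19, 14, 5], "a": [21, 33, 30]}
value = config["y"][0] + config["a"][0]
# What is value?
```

Answer: 40

Derivation:
Trace (tracking value):
config = {'y': [19, 14, 5], 'a': [21, 33, 30]}  # -> config = {'y': [19, 14, 5], 'a': [21, 33, 30]}
value = config['y'][0] + config['a'][0]  # -> value = 40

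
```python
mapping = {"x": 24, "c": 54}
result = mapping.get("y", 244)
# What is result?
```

Answer: 244

Derivation:
Trace (tracking result):
mapping = {'x': 24, 'c': 54}  # -> mapping = {'x': 24, 'c': 54}
result = mapping.get('y', 244)  # -> result = 244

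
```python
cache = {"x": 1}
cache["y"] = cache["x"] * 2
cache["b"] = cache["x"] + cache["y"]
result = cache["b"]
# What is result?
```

Answer: 3

Derivation:
Trace (tracking result):
cache = {'x': 1}  # -> cache = {'x': 1}
cache['y'] = cache['x'] * 2  # -> cache = {'x': 1, 'y': 2}
cache['b'] = cache['x'] + cache['y']  # -> cache = {'x': 1, 'y': 2, 'b': 3}
result = cache['b']  # -> result = 3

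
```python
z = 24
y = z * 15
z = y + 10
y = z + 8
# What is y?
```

Trace (tracking y):
z = 24  # -> z = 24
y = z * 15  # -> y = 360
z = y + 10  # -> z = 370
y = z + 8  # -> y = 378

Answer: 378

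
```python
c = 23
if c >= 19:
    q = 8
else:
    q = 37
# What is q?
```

Trace (tracking q):
c = 23  # -> c = 23
if c >= 19:  # condition is True
    q = 8  # -> q = 8

Answer: 8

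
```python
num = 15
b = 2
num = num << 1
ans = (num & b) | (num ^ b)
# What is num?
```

Trace (tracking num):
num = 15  # -> num = 15
b = 2  # -> b = 2
num = num << 1  # -> num = 30
ans = num & b | num ^ b  # -> ans = 30

Answer: 30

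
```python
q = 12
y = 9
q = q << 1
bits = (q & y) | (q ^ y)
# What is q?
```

Answer: 24

Derivation:
Trace (tracking q):
q = 12  # -> q = 12
y = 9  # -> y = 9
q = q << 1  # -> q = 24
bits = q & y | q ^ y  # -> bits = 25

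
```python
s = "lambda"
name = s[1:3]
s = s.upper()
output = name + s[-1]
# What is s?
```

Answer: 'LAMBDA'

Derivation:
Trace (tracking s):
s = 'lambda'  # -> s = 'lambda'
name = s[1:3]  # -> name = 'am'
s = s.upper()  # -> s = 'LAMBDA'
output = name + s[-1]  # -> output = 'amA'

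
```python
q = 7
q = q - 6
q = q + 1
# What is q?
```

Answer: 2

Derivation:
Trace (tracking q):
q = 7  # -> q = 7
q = q - 6  # -> q = 1
q = q + 1  # -> q = 2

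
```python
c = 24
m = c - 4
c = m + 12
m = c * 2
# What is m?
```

Trace (tracking m):
c = 24  # -> c = 24
m = c - 4  # -> m = 20
c = m + 12  # -> c = 32
m = c * 2  # -> m = 64

Answer: 64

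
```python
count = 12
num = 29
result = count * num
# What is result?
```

Trace (tracking result):
count = 12  # -> count = 12
num = 29  # -> num = 29
result = count * num  # -> result = 348

Answer: 348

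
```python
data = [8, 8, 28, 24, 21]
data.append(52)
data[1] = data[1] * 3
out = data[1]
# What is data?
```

Answer: [8, 24, 28, 24, 21, 52]

Derivation:
Trace (tracking data):
data = [8, 8, 28, 24, 21]  # -> data = [8, 8, 28, 24, 21]
data.append(52)  # -> data = [8, 8, 28, 24, 21, 52]
data[1] = data[1] * 3  # -> data = [8, 24, 28, 24, 21, 52]
out = data[1]  # -> out = 24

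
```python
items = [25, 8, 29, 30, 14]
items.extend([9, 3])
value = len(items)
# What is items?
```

Trace (tracking items):
items = [25, 8, 29, 30, 14]  # -> items = [25, 8, 29, 30, 14]
items.extend([9, 3])  # -> items = [25, 8, 29, 30, 14, 9, 3]
value = len(items)  # -> value = 7

Answer: [25, 8, 29, 30, 14, 9, 3]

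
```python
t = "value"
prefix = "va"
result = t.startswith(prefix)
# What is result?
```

Trace (tracking result):
t = 'value'  # -> t = 'value'
prefix = 'va'  # -> prefix = 'va'
result = t.startswith(prefix)  # -> result = True

Answer: True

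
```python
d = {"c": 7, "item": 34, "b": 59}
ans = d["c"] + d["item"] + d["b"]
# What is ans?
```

Trace (tracking ans):
d = {'c': 7, 'item': 34, 'b': 59}  # -> d = {'c': 7, 'item': 34, 'b': 59}
ans = d['c'] + d['item'] + d['b']  # -> ans = 100

Answer: 100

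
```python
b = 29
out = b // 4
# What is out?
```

Trace (tracking out):
b = 29  # -> b = 29
out = b // 4  # -> out = 7

Answer: 7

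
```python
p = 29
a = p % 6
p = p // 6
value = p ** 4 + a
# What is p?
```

Answer: 4

Derivation:
Trace (tracking p):
p = 29  # -> p = 29
a = p % 6  # -> a = 5
p = p // 6  # -> p = 4
value = p ** 4 + a  # -> value = 261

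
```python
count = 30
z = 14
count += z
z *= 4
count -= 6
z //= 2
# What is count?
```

Answer: 38

Derivation:
Trace (tracking count):
count = 30  # -> count = 30
z = 14  # -> z = 14
count += z  # -> count = 44
z *= 4  # -> z = 56
count -= 6  # -> count = 38
z //= 2  # -> z = 28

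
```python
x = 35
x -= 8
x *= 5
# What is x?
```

Answer: 135

Derivation:
Trace (tracking x):
x = 35  # -> x = 35
x -= 8  # -> x = 27
x *= 5  # -> x = 135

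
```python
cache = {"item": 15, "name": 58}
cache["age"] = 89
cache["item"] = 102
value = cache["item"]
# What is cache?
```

Answer: {'item': 102, 'name': 58, 'age': 89}

Derivation:
Trace (tracking cache):
cache = {'item': 15, 'name': 58}  # -> cache = {'item': 15, 'name': 58}
cache['age'] = 89  # -> cache = {'item': 15, 'name': 58, 'age': 89}
cache['item'] = 102  # -> cache = {'item': 102, 'name': 58, 'age': 89}
value = cache['item']  # -> value = 102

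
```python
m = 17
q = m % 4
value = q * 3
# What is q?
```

Answer: 1

Derivation:
Trace (tracking q):
m = 17  # -> m = 17
q = m % 4  # -> q = 1
value = q * 3  # -> value = 3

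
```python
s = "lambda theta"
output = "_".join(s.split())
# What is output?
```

Trace (tracking output):
s = 'lambda theta'  # -> s = 'lambda theta'
output = '_'.join(s.split())  # -> output = 'lambda_theta'

Answer: 'lambda_theta'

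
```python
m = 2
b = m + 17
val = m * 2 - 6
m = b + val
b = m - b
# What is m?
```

Answer: 17

Derivation:
Trace (tracking m):
m = 2  # -> m = 2
b = m + 17  # -> b = 19
val = m * 2 - 6  # -> val = -2
m = b + val  # -> m = 17
b = m - b  # -> b = -2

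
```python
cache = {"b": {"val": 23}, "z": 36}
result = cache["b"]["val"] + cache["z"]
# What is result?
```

Trace (tracking result):
cache = {'b': {'val': 23}, 'z': 36}  # -> cache = {'b': {'val': 23}, 'z': 36}
result = cache['b']['val'] + cache['z']  # -> result = 59

Answer: 59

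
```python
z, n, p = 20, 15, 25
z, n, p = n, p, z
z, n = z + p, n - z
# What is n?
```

Trace (tracking n):
z, n, p = (20, 15, 25)  # -> z = 20, n = 15, p = 25
z, n, p = (n, p, z)  # -> z = 15, n = 25, p = 20
z, n = (z + p, n - z)  # -> z = 35, n = 10

Answer: 10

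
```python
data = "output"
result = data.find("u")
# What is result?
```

Answer: 1

Derivation:
Trace (tracking result):
data = 'output'  # -> data = 'output'
result = data.find('u')  # -> result = 1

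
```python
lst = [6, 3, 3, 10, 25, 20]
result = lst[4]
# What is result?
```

Answer: 25

Derivation:
Trace (tracking result):
lst = [6, 3, 3, 10, 25, 20]  # -> lst = [6, 3, 3, 10, 25, 20]
result = lst[4]  # -> result = 25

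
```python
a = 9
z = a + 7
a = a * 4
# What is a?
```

Answer: 36

Derivation:
Trace (tracking a):
a = 9  # -> a = 9
z = a + 7  # -> z = 16
a = a * 4  # -> a = 36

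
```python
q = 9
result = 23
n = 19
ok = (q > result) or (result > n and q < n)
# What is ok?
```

Trace (tracking ok):
q = 9  # -> q = 9
result = 23  # -> result = 23
n = 19  # -> n = 19
ok = q > result or (result > n and q < n)  # -> ok = True

Answer: True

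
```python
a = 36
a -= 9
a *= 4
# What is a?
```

Answer: 108

Derivation:
Trace (tracking a):
a = 36  # -> a = 36
a -= 9  # -> a = 27
a *= 4  # -> a = 108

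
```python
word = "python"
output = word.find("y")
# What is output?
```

Answer: 1

Derivation:
Trace (tracking output):
word = 'python'  # -> word = 'python'
output = word.find('y')  # -> output = 1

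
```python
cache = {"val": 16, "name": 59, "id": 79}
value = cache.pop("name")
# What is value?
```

Trace (tracking value):
cache = {'val': 16, 'name': 59, 'id': 79}  # -> cache = {'val': 16, 'name': 59, 'id': 79}
value = cache.pop('name')  # -> value = 59

Answer: 59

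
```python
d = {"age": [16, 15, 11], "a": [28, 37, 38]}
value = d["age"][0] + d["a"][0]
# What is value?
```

Trace (tracking value):
d = {'age': [16, 15, 11], 'a': [28, 37, 38]}  # -> d = {'age': [16, 15, 11], 'a': [28, 37, 38]}
value = d['age'][0] + d['a'][0]  # -> value = 44

Answer: 44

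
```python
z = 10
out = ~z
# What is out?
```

Answer: -11

Derivation:
Trace (tracking out):
z = 10  # -> z = 10
out = ~z  # -> out = -11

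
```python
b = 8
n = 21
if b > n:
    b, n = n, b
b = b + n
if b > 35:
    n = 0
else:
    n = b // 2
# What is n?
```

Answer: 14

Derivation:
Trace (tracking n):
b = 8  # -> b = 8
n = 21  # -> n = 21
if b > n:  # condition is False
b = b + n  # -> b = 29
if b > 35:  # condition is False
else:
    n = b // 2  # -> n = 14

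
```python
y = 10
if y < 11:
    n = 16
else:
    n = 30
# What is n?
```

Answer: 16

Derivation:
Trace (tracking n):
y = 10  # -> y = 10
if y < 11:  # condition is True
    n = 16  # -> n = 16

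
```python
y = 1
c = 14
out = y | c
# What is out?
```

Trace (tracking out):
y = 1  # -> y = 1
c = 14  # -> c = 14
out = y | c  # -> out = 15

Answer: 15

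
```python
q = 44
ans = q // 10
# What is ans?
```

Answer: 4

Derivation:
Trace (tracking ans):
q = 44  # -> q = 44
ans = q // 10  # -> ans = 4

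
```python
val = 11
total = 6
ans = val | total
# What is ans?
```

Answer: 15

Derivation:
Trace (tracking ans):
val = 11  # -> val = 11
total = 6  # -> total = 6
ans = val | total  # -> ans = 15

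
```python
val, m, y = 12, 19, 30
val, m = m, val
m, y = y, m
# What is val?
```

Trace (tracking val):
val, m, y = (12, 19, 30)  # -> val = 12, m = 19, y = 30
val, m = (m, val)  # -> val = 19, m = 12
m, y = (y, m)  # -> m = 30, y = 12

Answer: 19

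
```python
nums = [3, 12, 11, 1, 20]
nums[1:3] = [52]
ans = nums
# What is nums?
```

Trace (tracking nums):
nums = [3, 12, 11, 1, 20]  # -> nums = [3, 12, 11, 1, 20]
nums[1:3] = [52]  # -> nums = [3, 52, 1, 20]
ans = nums  # -> ans = [3, 52, 1, 20]

Answer: [3, 52, 1, 20]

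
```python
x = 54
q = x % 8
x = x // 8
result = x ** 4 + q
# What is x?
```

Answer: 6

Derivation:
Trace (tracking x):
x = 54  # -> x = 54
q = x % 8  # -> q = 6
x = x // 8  # -> x = 6
result = x ** 4 + q  # -> result = 1302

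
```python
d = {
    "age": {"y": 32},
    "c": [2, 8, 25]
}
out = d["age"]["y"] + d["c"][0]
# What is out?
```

Trace (tracking out):
d = {'age': {'y': 32}, 'c': [2, 8, 25]}  # -> d = {'age': {'y': 32}, 'c': [2, 8, 25]}
out = d['age']['y'] + d['c'][0]  # -> out = 34

Answer: 34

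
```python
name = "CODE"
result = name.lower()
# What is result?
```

Trace (tracking result):
name = 'CODE'  # -> name = 'CODE'
result = name.lower()  # -> result = 'code'

Answer: 'code'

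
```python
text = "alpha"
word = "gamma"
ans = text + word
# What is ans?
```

Trace (tracking ans):
text = 'alpha'  # -> text = 'alpha'
word = 'gamma'  # -> word = 'gamma'
ans = text + word  # -> ans = 'alphagamma'

Answer: 'alphagamma'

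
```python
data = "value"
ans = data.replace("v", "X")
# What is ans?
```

Trace (tracking ans):
data = 'value'  # -> data = 'value'
ans = data.replace('v', 'X')  # -> ans = 'Xalue'

Answer: 'Xalue'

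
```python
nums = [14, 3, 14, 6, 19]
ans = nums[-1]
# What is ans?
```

Answer: 19

Derivation:
Trace (tracking ans):
nums = [14, 3, 14, 6, 19]  # -> nums = [14, 3, 14, 6, 19]
ans = nums[-1]  # -> ans = 19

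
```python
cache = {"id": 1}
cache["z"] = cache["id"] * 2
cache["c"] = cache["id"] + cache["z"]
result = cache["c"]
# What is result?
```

Answer: 3

Derivation:
Trace (tracking result):
cache = {'id': 1}  # -> cache = {'id': 1}
cache['z'] = cache['id'] * 2  # -> cache = {'id': 1, 'z': 2}
cache['c'] = cache['id'] + cache['z']  # -> cache = {'id': 1, 'z': 2, 'c': 3}
result = cache['c']  # -> result = 3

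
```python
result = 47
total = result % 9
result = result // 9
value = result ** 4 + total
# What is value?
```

Answer: 627

Derivation:
Trace (tracking value):
result = 47  # -> result = 47
total = result % 9  # -> total = 2
result = result // 9  # -> result = 5
value = result ** 4 + total  # -> value = 627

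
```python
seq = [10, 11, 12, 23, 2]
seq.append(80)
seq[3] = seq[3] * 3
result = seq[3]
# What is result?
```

Answer: 69

Derivation:
Trace (tracking result):
seq = [10, 11, 12, 23, 2]  # -> seq = [10, 11, 12, 23, 2]
seq.append(80)  # -> seq = [10, 11, 12, 23, 2, 80]
seq[3] = seq[3] * 3  # -> seq = [10, 11, 12, 69, 2, 80]
result = seq[3]  # -> result = 69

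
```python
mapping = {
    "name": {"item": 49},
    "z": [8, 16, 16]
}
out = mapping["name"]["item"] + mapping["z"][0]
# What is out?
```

Trace (tracking out):
mapping = {'name': {'item': 49}, 'z': [8, 16, 16]}  # -> mapping = {'name': {'item': 49}, 'z': [8, 16, 16]}
out = mapping['name']['item'] + mapping['z'][0]  # -> out = 57

Answer: 57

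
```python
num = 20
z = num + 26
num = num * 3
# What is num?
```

Answer: 60

Derivation:
Trace (tracking num):
num = 20  # -> num = 20
z = num + 26  # -> z = 46
num = num * 3  # -> num = 60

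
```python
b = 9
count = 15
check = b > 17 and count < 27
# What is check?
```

Trace (tracking check):
b = 9  # -> b = 9
count = 15  # -> count = 15
check = b > 17 and count < 27  # -> check = False

Answer: False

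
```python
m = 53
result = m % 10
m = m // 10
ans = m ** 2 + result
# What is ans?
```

Answer: 28

Derivation:
Trace (tracking ans):
m = 53  # -> m = 53
result = m % 10  # -> result = 3
m = m // 10  # -> m = 5
ans = m ** 2 + result  # -> ans = 28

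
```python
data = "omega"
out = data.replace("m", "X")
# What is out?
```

Answer: 'oXega'

Derivation:
Trace (tracking out):
data = 'omega'  # -> data = 'omega'
out = data.replace('m', 'X')  # -> out = 'oXega'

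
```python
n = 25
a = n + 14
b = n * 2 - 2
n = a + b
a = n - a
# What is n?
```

Answer: 87

Derivation:
Trace (tracking n):
n = 25  # -> n = 25
a = n + 14  # -> a = 39
b = n * 2 - 2  # -> b = 48
n = a + b  # -> n = 87
a = n - a  # -> a = 48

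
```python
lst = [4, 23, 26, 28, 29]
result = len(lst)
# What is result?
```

Trace (tracking result):
lst = [4, 23, 26, 28, 29]  # -> lst = [4, 23, 26, 28, 29]
result = len(lst)  # -> result = 5

Answer: 5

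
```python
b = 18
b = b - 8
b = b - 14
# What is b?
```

Answer: -4

Derivation:
Trace (tracking b):
b = 18  # -> b = 18
b = b - 8  # -> b = 10
b = b - 14  # -> b = -4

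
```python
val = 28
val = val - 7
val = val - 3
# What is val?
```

Trace (tracking val):
val = 28  # -> val = 28
val = val - 7  # -> val = 21
val = val - 3  # -> val = 18

Answer: 18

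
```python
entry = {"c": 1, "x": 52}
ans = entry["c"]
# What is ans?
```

Answer: 1

Derivation:
Trace (tracking ans):
entry = {'c': 1, 'x': 52}  # -> entry = {'c': 1, 'x': 52}
ans = entry['c']  # -> ans = 1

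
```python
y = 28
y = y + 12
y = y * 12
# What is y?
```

Trace (tracking y):
y = 28  # -> y = 28
y = y + 12  # -> y = 40
y = y * 12  # -> y = 480

Answer: 480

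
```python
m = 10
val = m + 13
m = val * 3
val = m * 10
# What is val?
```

Answer: 690

Derivation:
Trace (tracking val):
m = 10  # -> m = 10
val = m + 13  # -> val = 23
m = val * 3  # -> m = 69
val = m * 10  # -> val = 690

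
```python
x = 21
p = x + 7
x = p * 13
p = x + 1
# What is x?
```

Trace (tracking x):
x = 21  # -> x = 21
p = x + 7  # -> p = 28
x = p * 13  # -> x = 364
p = x + 1  # -> p = 365

Answer: 364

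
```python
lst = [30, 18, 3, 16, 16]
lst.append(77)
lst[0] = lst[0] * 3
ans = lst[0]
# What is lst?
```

Trace (tracking lst):
lst = [30, 18, 3, 16, 16]  # -> lst = [30, 18, 3, 16, 16]
lst.append(77)  # -> lst = [30, 18, 3, 16, 16, 77]
lst[0] = lst[0] * 3  # -> lst = [90, 18, 3, 16, 16, 77]
ans = lst[0]  # -> ans = 90

Answer: [90, 18, 3, 16, 16, 77]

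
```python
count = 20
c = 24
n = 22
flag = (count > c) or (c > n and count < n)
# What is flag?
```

Answer: True

Derivation:
Trace (tracking flag):
count = 20  # -> count = 20
c = 24  # -> c = 24
n = 22  # -> n = 22
flag = count > c or (c > n and count < n)  # -> flag = True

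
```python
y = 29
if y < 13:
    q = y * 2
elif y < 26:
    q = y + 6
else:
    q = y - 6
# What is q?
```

Answer: 23

Derivation:
Trace (tracking q):
y = 29  # -> y = 29
if y < 13:  # condition is False
elif y < 26:  # condition is False
else:
    q = y - 6  # -> q = 23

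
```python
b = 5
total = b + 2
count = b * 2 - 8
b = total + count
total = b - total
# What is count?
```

Answer: 2

Derivation:
Trace (tracking count):
b = 5  # -> b = 5
total = b + 2  # -> total = 7
count = b * 2 - 8  # -> count = 2
b = total + count  # -> b = 9
total = b - total  # -> total = 2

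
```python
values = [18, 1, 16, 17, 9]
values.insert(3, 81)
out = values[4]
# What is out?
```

Trace (tracking out):
values = [18, 1, 16, 17, 9]  # -> values = [18, 1, 16, 17, 9]
values.insert(3, 81)  # -> values = [18, 1, 16, 81, 17, 9]
out = values[4]  # -> out = 17

Answer: 17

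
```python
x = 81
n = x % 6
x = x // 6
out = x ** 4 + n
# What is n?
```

Trace (tracking n):
x = 81  # -> x = 81
n = x % 6  # -> n = 3
x = x // 6  # -> x = 13
out = x ** 4 + n  # -> out = 28564

Answer: 3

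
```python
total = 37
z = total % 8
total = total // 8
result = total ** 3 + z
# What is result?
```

Trace (tracking result):
total = 37  # -> total = 37
z = total % 8  # -> z = 5
total = total // 8  # -> total = 4
result = total ** 3 + z  # -> result = 69

Answer: 69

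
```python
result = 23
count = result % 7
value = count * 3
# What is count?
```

Trace (tracking count):
result = 23  # -> result = 23
count = result % 7  # -> count = 2
value = count * 3  # -> value = 6

Answer: 2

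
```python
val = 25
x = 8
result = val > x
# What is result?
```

Trace (tracking result):
val = 25  # -> val = 25
x = 8  # -> x = 8
result = val > x  # -> result = True

Answer: True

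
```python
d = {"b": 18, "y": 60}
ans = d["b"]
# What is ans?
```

Answer: 18

Derivation:
Trace (tracking ans):
d = {'b': 18, 'y': 60}  # -> d = {'b': 18, 'y': 60}
ans = d['b']  # -> ans = 18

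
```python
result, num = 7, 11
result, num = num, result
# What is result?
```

Answer: 11

Derivation:
Trace (tracking result):
result, num = (7, 11)  # -> result = 7, num = 11
result, num = (num, result)  # -> result = 11, num = 7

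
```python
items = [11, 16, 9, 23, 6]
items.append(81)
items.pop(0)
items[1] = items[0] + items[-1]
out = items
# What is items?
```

Answer: [16, 97, 23, 6, 81]

Derivation:
Trace (tracking items):
items = [11, 16, 9, 23, 6]  # -> items = [11, 16, 9, 23, 6]
items.append(81)  # -> items = [11, 16, 9, 23, 6, 81]
items.pop(0)  # -> items = [16, 9, 23, 6, 81]
items[1] = items[0] + items[-1]  # -> items = [16, 97, 23, 6, 81]
out = items  # -> out = [16, 97, 23, 6, 81]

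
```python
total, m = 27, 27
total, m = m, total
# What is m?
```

Answer: 27

Derivation:
Trace (tracking m):
total, m = (27, 27)  # -> total = 27, m = 27
total, m = (m, total)  # -> total = 27, m = 27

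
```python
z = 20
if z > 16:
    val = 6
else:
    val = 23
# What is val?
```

Answer: 6

Derivation:
Trace (tracking val):
z = 20  # -> z = 20
if z > 16:  # condition is True
    val = 6  # -> val = 6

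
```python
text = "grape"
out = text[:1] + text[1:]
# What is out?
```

Trace (tracking out):
text = 'grape'  # -> text = 'grape'
out = text[:1] + text[1:]  # -> out = 'grape'

Answer: 'grape'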